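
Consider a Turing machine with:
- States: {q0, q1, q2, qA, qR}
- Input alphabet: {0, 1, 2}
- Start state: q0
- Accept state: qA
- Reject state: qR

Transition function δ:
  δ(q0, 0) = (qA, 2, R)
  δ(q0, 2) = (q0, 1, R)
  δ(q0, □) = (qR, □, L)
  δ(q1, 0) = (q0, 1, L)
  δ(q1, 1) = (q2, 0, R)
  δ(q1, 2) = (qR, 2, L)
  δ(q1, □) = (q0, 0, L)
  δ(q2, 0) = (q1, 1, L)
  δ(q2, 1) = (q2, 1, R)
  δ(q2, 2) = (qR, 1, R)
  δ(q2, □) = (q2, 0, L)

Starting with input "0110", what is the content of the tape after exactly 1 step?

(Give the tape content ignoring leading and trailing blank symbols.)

Execution trace:
Initial: [q0]0110
Step 1: δ(q0, 0) = (qA, 2, R) → 2[qA]110

The machine reaches the accept state qA and halts.

After 1 step, the tape (ignoring leading/trailing blanks) is: 2110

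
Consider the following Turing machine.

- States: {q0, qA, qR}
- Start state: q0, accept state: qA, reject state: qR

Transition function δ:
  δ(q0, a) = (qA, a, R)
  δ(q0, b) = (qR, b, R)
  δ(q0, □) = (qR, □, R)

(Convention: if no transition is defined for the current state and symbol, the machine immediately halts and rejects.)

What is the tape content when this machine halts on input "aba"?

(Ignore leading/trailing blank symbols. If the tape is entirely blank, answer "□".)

Execution trace:
Initial: [q0]aba
Step 1: δ(q0, a) = (qA, a, R) → a[qA]ba

The machine reaches the accept state qA and halts.

Final tape (ignoring leading/trailing blanks): aba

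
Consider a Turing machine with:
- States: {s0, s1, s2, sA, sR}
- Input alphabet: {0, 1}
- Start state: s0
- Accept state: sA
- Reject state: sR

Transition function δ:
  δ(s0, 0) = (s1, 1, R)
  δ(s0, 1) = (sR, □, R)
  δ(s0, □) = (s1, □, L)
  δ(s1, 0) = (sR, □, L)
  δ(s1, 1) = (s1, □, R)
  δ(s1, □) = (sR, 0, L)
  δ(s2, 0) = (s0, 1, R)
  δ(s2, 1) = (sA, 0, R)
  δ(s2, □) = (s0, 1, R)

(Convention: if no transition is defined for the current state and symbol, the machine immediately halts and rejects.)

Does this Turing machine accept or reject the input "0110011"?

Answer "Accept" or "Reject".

Execution trace:
Initial: [s0]0110011
Step 1: δ(s0, 0) = (s1, 1, R) → 1[s1]110011
Step 2: δ(s1, 1) = (s1, □, R) → 1□[s1]10011
Step 3: δ(s1, 1) = (s1, □, R) → 1□□[s1]0011
Step 4: δ(s1, 0) = (sR, □, L) → 1□[sR]□□011

The machine reaches the reject state sR and halts.

Answer: Reject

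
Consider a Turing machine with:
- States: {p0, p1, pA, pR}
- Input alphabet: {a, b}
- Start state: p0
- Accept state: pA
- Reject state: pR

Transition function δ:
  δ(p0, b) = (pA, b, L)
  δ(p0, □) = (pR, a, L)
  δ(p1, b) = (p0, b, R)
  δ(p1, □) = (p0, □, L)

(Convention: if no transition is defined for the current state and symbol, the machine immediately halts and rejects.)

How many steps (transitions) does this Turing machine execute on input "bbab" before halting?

Execution trace:
Initial: [p0]bbab
Step 1: δ(p0, b) = (pA, b, L) → [pA]□bbab

The machine reaches the accept state pA and halts.

The machine executed 1 step before halting.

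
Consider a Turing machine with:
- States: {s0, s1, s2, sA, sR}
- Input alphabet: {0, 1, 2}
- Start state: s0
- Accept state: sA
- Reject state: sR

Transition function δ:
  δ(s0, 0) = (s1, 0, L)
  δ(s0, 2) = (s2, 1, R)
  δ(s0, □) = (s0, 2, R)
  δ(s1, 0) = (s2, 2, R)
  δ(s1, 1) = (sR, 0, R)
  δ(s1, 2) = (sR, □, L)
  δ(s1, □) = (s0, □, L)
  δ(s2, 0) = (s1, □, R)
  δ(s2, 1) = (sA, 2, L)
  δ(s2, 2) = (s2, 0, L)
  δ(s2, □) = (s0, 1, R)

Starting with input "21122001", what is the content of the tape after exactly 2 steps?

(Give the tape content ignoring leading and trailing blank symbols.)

Execution trace:
Initial: [s0]21122001
Step 1: δ(s0, 2) = (s2, 1, R) → 1[s2]1122001
Step 2: δ(s2, 1) = (sA, 2, L) → [sA]12122001

The machine reaches the accept state sA and halts.

After 2 steps, the tape (ignoring leading/trailing blanks) is: 12122001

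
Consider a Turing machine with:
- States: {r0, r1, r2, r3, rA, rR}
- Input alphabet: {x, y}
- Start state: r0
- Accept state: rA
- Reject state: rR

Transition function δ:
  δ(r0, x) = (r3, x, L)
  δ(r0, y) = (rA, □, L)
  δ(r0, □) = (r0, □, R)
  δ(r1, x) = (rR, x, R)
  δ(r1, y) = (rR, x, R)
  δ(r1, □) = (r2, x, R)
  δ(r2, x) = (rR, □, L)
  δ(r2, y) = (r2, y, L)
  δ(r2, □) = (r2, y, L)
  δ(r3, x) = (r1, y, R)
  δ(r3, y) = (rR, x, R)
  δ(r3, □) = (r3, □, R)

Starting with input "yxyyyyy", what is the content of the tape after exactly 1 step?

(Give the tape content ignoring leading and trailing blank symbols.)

Execution trace:
Initial: [r0]yxyyyyy
Step 1: δ(r0, y) = (rA, □, L) → [rA]□□xyyyyy

The machine reaches the accept state rA and halts.

After 1 step, the tape (ignoring leading/trailing blanks) is: xyyyyy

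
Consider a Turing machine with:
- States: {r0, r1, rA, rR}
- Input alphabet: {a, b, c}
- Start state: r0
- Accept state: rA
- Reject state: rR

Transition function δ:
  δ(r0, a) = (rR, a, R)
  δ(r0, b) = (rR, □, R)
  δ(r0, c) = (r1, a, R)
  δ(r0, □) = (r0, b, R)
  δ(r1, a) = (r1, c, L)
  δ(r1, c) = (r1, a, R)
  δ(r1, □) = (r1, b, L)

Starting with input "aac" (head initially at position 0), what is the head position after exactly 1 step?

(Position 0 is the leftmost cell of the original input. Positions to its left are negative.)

Execution trace (head position shown):
Step 0: [r0]aac  (head at position 0)
Step 1: move right → a[rR]ac  (head at position 1)

After 1 step, the head is at position 1.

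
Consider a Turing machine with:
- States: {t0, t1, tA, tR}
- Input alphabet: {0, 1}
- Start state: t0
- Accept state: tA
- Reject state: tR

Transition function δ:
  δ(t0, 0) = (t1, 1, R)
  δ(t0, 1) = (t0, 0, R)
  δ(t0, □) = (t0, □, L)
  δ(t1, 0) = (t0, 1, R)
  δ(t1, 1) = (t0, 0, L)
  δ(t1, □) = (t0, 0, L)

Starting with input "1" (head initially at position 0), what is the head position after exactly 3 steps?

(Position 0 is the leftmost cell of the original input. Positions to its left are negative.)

Execution trace (head position shown):
Step 0: [t0]1  (head at position 0)
Step 1: move right → 0[t0]□  (head at position 1)
Step 2: move left → [t0]0□  (head at position 0)
Step 3: move right → 1[t1]□  (head at position 1)

After 3 steps, the head is at position 1.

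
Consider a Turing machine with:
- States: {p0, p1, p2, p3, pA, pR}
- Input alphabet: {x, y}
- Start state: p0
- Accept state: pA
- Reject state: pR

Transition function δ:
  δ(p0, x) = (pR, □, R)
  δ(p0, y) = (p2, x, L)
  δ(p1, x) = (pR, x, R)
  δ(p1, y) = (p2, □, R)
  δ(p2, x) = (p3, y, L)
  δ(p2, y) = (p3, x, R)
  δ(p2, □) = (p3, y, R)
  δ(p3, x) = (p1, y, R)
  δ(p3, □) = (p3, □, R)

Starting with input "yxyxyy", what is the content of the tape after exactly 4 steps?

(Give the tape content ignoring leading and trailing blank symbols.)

Execution trace:
Initial: [p0]yxyxyy
Step 1: δ(p0, y) = (p2, x, L) → [p2]□xxyxyy
Step 2: δ(p2, □) = (p3, y, R) → y[p3]xxyxyy
Step 3: δ(p3, x) = (p1, y, R) → yy[p1]xyxyy
Step 4: δ(p1, x) = (pR, x, R) → yyx[pR]yxyy

The machine reaches the reject state pR and halts.

After 4 steps, the tape (ignoring leading/trailing blanks) is: yyxyxyy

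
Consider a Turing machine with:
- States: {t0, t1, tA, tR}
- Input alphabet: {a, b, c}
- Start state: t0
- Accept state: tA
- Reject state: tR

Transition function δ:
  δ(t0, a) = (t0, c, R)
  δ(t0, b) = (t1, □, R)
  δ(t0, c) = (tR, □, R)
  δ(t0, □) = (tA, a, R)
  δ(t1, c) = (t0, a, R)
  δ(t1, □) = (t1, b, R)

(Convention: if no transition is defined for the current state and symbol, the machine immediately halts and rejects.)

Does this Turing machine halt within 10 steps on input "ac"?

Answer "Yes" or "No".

Execution trace:
Initial: [t0]ac
Step 1: δ(t0, a) = (t0, c, R) → c[t0]c
Step 2: δ(t0, c) = (tR, □, R) → c□[tR]□

The machine reaches the reject state tR and halts.
The machine halted after 2 steps (within the 10-step bound).

Answer: Yes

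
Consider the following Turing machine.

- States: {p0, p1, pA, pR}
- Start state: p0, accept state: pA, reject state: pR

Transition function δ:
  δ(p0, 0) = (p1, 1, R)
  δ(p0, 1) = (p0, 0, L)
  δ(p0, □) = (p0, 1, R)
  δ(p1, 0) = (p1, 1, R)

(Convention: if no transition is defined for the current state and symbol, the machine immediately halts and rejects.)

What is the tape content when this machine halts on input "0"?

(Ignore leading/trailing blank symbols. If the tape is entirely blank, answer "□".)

Execution trace:
Initial: [p0]0
Step 1: δ(p0, 0) = (p1, 1, R) → 1[p1]□

No transition is defined for δ(p1, □). By convention the machine halts and rejects.

Final tape (ignoring leading/trailing blanks): 1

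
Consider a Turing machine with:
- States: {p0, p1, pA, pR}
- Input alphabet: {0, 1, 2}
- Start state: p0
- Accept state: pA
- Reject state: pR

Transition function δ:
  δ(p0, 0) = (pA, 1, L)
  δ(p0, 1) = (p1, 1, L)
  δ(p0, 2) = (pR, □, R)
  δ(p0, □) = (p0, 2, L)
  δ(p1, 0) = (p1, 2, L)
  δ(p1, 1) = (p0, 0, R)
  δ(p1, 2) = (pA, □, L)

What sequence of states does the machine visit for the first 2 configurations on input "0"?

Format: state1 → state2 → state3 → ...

Execution trace:
Initial: [p0]0
Step 1: δ(p0, 0) = (pA, 1, L) → [pA]□1

The machine reaches the accept state pA and halts.

State sequence: p0 → pA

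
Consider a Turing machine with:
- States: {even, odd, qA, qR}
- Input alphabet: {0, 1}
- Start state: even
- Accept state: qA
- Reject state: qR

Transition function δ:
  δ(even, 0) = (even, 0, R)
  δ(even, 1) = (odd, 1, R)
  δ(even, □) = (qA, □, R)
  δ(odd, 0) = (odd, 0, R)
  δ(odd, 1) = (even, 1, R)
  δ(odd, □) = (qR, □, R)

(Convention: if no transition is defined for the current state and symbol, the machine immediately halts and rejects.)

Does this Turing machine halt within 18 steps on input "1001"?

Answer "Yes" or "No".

Execution trace:
Initial: [even]1001
Step 1: δ(even, 1) = (odd, 1, R) → 1[odd]001
Step 2: δ(odd, 0) = (odd, 0, R) → 10[odd]01
Step 3: δ(odd, 0) = (odd, 0, R) → 100[odd]1
Step 4: δ(odd, 1) = (even, 1, R) → 1001[even]□
Step 5: δ(even, □) = (qA, □, R) → 1001□[qA]□

The machine reaches the accept state qA and halts.
The machine halted after 5 steps (within the 18-step bound).

Answer: Yes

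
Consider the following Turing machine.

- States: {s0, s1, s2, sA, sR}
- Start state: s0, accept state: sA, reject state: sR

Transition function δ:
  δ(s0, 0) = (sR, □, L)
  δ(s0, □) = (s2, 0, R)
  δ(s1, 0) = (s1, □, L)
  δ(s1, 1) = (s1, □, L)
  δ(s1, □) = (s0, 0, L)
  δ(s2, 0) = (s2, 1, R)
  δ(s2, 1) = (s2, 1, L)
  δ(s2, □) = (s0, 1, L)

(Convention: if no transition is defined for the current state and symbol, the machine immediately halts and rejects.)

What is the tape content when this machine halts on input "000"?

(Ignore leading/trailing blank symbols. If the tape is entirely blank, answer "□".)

Execution trace:
Initial: [s0]000
Step 1: δ(s0, 0) = (sR, □, L) → [sR]□□00

The machine reaches the reject state sR and halts.

Final tape (ignoring leading/trailing blanks): 00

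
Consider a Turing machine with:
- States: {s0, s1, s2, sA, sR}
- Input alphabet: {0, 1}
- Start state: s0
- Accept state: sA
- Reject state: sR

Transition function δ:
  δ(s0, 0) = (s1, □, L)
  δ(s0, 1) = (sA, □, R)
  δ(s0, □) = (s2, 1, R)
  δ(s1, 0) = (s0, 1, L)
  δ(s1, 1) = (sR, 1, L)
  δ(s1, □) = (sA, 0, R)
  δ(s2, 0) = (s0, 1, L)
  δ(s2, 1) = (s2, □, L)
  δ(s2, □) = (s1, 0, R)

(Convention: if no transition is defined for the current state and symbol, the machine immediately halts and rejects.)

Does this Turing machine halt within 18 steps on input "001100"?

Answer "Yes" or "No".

Execution trace:
Initial: [s0]001100
Step 1: δ(s0, 0) = (s1, □, L) → [s1]□□01100
Step 2: δ(s1, □) = (sA, 0, R) → 0[sA]□01100

The machine reaches the accept state sA and halts.
The machine halted after 2 steps (within the 18-step bound).

Answer: Yes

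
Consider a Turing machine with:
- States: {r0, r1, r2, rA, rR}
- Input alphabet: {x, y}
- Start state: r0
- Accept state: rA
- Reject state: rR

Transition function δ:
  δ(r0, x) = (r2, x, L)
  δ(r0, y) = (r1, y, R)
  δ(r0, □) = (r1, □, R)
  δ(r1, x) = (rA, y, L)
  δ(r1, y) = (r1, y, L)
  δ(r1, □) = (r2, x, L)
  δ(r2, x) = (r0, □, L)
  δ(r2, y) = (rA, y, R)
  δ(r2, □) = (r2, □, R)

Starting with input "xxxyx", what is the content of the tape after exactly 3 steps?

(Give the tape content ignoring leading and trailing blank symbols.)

Execution trace:
Initial: [r0]xxxyx
Step 1: δ(r0, x) = (r2, x, L) → [r2]□xxxyx
Step 2: δ(r2, □) = (r2, □, R) → □[r2]xxxyx
Step 3: δ(r2, x) = (r0, □, L) → [r0]□□xxyx

After 3 steps, the tape (ignoring leading/trailing blanks) is: xxyx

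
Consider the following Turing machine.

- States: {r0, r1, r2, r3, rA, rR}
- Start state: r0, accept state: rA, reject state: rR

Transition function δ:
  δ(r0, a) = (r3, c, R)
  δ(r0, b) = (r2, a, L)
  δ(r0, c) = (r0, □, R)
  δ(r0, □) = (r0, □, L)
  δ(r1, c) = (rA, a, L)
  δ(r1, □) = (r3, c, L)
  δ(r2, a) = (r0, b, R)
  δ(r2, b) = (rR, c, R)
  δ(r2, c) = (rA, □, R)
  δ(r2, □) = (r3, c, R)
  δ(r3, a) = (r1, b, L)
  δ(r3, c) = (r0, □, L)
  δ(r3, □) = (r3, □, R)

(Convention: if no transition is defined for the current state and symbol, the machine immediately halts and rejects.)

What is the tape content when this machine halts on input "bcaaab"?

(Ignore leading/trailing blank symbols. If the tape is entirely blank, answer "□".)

Execution trace:
Initial: [r0]bcaaab
Step 1: δ(r0, b) = (r2, a, L) → [r2]□acaaab
Step 2: δ(r2, □) = (r3, c, R) → c[r3]acaaab
Step 3: δ(r3, a) = (r1, b, L) → [r1]cbcaaab
Step 4: δ(r1, c) = (rA, a, L) → [rA]□abcaaab

The machine reaches the accept state rA and halts.

Final tape (ignoring leading/trailing blanks): abcaaab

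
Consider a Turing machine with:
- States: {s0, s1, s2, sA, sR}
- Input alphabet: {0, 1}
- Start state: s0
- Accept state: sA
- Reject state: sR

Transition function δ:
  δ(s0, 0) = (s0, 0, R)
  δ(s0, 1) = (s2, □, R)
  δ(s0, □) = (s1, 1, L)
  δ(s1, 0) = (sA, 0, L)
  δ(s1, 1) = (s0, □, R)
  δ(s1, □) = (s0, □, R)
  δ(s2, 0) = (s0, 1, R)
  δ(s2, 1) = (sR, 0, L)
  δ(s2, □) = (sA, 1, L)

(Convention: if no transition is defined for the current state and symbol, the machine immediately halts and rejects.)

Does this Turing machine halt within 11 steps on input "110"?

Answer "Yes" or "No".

Execution trace:
Initial: [s0]110
Step 1: δ(s0, 1) = (s2, □, R) → □[s2]10
Step 2: δ(s2, 1) = (sR, 0, L) → [sR]□00

The machine reaches the reject state sR and halts.
The machine halted after 2 steps (within the 11-step bound).

Answer: Yes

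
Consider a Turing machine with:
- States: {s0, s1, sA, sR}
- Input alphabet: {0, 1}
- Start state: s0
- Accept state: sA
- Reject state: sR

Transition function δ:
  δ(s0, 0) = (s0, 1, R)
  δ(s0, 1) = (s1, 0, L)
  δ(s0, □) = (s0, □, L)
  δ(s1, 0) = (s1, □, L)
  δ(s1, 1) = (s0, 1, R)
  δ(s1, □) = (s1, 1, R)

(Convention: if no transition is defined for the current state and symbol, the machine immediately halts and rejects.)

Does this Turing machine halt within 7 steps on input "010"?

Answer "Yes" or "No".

Execution trace:
Initial: [s0]010
Step 1: δ(s0, 0) = (s0, 1, R) → 1[s0]10
Step 2: δ(s0, 1) = (s1, 0, L) → [s1]100
Step 3: δ(s1, 1) = (s0, 1, R) → 1[s0]00
Step 4: δ(s0, 0) = (s0, 1, R) → 11[s0]0
Step 5: δ(s0, 0) = (s0, 1, R) → 111[s0]□
Step 6: δ(s0, □) = (s0, □, L) → 11[s0]1□
Step 7: δ(s0, 1) = (s1, 0, L) → 1[s1]10□

The machine has not reached a halting state after 7 steps.
The machine did not halt within the 7-step bound.

Answer: No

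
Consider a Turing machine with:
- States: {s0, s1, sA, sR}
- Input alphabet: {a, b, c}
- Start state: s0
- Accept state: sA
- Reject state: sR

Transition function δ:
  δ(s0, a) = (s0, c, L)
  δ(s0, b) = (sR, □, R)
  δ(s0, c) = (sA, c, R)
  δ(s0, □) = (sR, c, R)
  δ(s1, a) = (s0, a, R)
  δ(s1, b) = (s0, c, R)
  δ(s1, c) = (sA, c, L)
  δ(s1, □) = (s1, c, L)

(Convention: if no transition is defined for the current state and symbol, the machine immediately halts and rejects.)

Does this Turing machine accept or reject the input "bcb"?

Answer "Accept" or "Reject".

Execution trace:
Initial: [s0]bcb
Step 1: δ(s0, b) = (sR, □, R) → □[sR]cb

The machine reaches the reject state sR and halts.

Answer: Reject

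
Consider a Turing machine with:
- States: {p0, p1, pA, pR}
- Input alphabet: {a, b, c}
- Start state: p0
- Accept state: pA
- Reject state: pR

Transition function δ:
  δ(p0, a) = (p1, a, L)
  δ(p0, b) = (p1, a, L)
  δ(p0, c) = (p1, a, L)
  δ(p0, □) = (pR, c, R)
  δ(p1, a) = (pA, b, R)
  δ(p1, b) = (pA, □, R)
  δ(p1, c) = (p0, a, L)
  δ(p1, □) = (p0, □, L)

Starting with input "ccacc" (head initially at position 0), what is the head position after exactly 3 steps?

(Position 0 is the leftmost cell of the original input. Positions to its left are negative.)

Execution trace (head position shown):
Step 0: [p0]ccacc  (head at position 0)
Step 1: move left → [p1]□acacc  (head at position -1)
Step 2: move left → [p0]□□acacc  (head at position -2)
Step 3: move right → c[pR]□acacc  (head at position -1)

After 3 steps, the head is at position -1.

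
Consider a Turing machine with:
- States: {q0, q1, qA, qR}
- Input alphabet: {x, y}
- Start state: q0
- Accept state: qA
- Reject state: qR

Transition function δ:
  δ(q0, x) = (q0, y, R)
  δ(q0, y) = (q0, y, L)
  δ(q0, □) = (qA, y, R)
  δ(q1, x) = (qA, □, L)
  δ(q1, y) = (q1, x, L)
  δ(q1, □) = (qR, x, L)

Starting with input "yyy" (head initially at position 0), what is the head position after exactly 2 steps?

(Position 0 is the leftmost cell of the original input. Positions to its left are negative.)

Execution trace (head position shown):
Step 0: [q0]yyy  (head at position 0)
Step 1: move left → [q0]□yyy  (head at position -1)
Step 2: move right → y[qA]yyy  (head at position 0)

After 2 steps, the head is at position 0.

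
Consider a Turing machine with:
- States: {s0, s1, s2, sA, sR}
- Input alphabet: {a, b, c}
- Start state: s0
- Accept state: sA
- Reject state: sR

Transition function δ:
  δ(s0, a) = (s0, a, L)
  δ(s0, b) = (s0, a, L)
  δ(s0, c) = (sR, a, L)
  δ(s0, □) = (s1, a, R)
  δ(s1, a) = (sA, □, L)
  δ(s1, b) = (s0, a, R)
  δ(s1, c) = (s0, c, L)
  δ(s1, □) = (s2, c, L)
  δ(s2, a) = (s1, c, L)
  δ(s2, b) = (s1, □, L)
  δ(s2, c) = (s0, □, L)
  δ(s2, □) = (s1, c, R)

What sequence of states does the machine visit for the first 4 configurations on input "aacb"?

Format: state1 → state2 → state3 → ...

Execution trace:
Initial: [s0]aacb
Step 1: δ(s0, a) = (s0, a, L) → [s0]□aacb
Step 2: δ(s0, □) = (s1, a, R) → a[s1]aacb
Step 3: δ(s1, a) = (sA, □, L) → [sA]a□acb

The machine reaches the accept state sA and halts.

State sequence: s0 → s0 → s1 → sA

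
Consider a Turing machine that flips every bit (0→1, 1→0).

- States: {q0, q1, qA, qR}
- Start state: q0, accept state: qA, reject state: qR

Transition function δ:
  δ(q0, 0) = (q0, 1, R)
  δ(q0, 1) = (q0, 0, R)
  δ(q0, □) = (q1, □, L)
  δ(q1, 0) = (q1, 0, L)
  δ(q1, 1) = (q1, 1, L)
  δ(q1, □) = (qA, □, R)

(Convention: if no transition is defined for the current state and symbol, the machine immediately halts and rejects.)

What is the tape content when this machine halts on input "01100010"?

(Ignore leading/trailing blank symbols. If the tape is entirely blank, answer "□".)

Execution trace:
Initial: [q0]01100010
Step 1: δ(q0, 0) = (q0, 1, R) → 1[q0]1100010
Step 2: δ(q0, 1) = (q0, 0, R) → 10[q0]100010
Step 3: δ(q0, 1) = (q0, 0, R) → 100[q0]00010
Step 4: δ(q0, 0) = (q0, 1, R) → 1001[q0]0010
Step 5: δ(q0, 0) = (q0, 1, R) → 10011[q0]010
Step 6: δ(q0, 0) = (q0, 1, R) → 100111[q0]10
Step 7: δ(q0, 1) = (q0, 0, R) → 1001110[q0]0
Step 8: δ(q0, 0) = (q0, 1, R) → 10011101[q0]□
Step 9: δ(q0, □) = (q1, □, L) → 1001110[q1]1□
Step 10: δ(q1, 1) = (q1, 1, L) → 100111[q1]01□
Step 11: δ(q1, 0) = (q1, 0, L) → 10011[q1]101□
Step 12: δ(q1, 1) = (q1, 1, L) → 1001[q1]1101□
Step 13: δ(q1, 1) = (q1, 1, L) → 100[q1]11101□
Step 14: δ(q1, 1) = (q1, 1, L) → 10[q1]011101□
Step 15: δ(q1, 0) = (q1, 0, L) → 1[q1]0011101□
Step 16: δ(q1, 0) = (q1, 0, L) → [q1]10011101□
Step 17: δ(q1, 1) = (q1, 1, L) → [q1]□10011101□
Step 18: δ(q1, □) = (qA, □, R) → □[qA]10011101□

The machine reaches the accept state qA and halts.

Final tape (ignoring leading/trailing blanks): 10011101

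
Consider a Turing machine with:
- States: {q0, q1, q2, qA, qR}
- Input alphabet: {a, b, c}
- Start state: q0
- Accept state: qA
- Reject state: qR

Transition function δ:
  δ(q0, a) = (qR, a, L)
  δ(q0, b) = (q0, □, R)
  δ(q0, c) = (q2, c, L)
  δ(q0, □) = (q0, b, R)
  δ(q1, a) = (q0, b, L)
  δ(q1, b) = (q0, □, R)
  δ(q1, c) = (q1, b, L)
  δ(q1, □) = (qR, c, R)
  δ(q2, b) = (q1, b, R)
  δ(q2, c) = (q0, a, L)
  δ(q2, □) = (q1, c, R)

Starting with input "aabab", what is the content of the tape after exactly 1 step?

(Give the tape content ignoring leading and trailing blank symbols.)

Execution trace:
Initial: [q0]aabab
Step 1: δ(q0, a) = (qR, a, L) → [qR]□aabab

The machine reaches the reject state qR and halts.

After 1 step, the tape (ignoring leading/trailing blanks) is: aabab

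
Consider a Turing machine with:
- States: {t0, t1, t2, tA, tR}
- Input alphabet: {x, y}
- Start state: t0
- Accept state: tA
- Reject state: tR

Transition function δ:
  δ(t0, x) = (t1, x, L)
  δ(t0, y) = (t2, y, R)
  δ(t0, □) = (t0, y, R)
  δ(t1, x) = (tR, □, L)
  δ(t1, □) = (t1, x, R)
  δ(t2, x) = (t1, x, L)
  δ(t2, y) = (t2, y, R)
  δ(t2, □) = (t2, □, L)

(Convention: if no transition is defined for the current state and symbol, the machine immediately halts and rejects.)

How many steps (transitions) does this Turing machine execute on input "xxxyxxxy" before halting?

Execution trace:
Initial: [t0]xxxyxxxy
Step 1: δ(t0, x) = (t1, x, L) → [t1]□xxxyxxxy
Step 2: δ(t1, □) = (t1, x, R) → x[t1]xxxyxxxy
Step 3: δ(t1, x) = (tR, □, L) → [tR]x□xxyxxxy

The machine reaches the reject state tR and halts.

The machine executed 3 steps before halting.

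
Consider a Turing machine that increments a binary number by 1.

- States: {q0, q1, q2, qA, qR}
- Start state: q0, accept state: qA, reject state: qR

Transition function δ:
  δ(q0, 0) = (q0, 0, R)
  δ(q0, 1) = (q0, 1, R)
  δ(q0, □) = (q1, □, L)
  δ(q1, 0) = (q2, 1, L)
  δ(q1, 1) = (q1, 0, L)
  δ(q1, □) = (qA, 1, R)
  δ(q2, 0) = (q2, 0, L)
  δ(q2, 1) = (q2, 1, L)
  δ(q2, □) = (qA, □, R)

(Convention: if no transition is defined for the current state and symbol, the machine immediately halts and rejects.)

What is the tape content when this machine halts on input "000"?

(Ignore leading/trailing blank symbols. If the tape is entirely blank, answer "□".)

Execution trace:
Initial: [q0]000
Step 1: δ(q0, 0) = (q0, 0, R) → 0[q0]00
Step 2: δ(q0, 0) = (q0, 0, R) → 00[q0]0
Step 3: δ(q0, 0) = (q0, 0, R) → 000[q0]□
Step 4: δ(q0, □) = (q1, □, L) → 00[q1]0□
Step 5: δ(q1, 0) = (q2, 1, L) → 0[q2]01□
Step 6: δ(q2, 0) = (q2, 0, L) → [q2]001□
Step 7: δ(q2, 0) = (q2, 0, L) → [q2]□001□
Step 8: δ(q2, □) = (qA, □, R) → □[qA]001□

The machine reaches the accept state qA and halts.

Final tape (ignoring leading/trailing blanks): 001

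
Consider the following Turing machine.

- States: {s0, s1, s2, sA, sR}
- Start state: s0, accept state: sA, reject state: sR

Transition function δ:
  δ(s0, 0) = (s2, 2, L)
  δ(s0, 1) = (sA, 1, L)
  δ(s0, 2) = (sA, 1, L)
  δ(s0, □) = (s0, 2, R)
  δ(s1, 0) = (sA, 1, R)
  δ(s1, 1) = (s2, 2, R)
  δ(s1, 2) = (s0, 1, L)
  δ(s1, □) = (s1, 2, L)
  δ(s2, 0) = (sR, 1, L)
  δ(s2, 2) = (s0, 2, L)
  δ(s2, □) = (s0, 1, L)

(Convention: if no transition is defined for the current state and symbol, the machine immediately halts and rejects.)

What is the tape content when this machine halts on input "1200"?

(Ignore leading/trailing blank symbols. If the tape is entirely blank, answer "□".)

Execution trace:
Initial: [s0]1200
Step 1: δ(s0, 1) = (sA, 1, L) → [sA]□1200

The machine reaches the accept state sA and halts.

Final tape (ignoring leading/trailing blanks): 1200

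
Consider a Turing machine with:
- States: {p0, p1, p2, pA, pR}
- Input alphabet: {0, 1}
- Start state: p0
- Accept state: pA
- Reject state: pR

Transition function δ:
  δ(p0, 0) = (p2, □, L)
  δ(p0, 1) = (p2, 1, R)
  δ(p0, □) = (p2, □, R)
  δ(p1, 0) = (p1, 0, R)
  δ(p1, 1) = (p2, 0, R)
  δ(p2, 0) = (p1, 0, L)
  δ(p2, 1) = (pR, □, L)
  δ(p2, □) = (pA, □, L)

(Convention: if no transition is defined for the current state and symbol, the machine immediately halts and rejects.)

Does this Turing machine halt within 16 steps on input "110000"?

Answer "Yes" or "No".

Execution trace:
Initial: [p0]110000
Step 1: δ(p0, 1) = (p2, 1, R) → 1[p2]10000
Step 2: δ(p2, 1) = (pR, □, L) → [pR]1□0000

The machine reaches the reject state pR and halts.
The machine halted after 2 steps (within the 16-step bound).

Answer: Yes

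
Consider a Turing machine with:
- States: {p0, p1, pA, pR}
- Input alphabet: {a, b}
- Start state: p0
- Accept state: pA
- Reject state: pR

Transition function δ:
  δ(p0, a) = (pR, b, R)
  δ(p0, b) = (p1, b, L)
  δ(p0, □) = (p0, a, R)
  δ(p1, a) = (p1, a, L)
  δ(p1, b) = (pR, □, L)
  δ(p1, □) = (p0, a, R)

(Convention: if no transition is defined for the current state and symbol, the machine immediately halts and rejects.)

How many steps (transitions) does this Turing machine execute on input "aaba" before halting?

Execution trace:
Initial: [p0]aaba
Step 1: δ(p0, a) = (pR, b, R) → b[pR]aba

The machine reaches the reject state pR and halts.

The machine executed 1 step before halting.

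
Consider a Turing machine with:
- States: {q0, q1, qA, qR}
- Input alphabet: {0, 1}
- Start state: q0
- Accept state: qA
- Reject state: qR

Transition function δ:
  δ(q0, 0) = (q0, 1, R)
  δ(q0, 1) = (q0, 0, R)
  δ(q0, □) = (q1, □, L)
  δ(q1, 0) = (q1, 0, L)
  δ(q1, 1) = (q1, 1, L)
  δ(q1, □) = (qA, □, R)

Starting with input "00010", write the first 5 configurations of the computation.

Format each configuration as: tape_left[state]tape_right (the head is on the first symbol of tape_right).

Transitions applied:
Step 1: δ(q0, 0) = (q0, 1, R)
Step 2: δ(q0, 0) = (q0, 1, R)
Step 3: δ(q0, 0) = (q0, 1, R)
Step 4: δ(q0, 1) = (q0, 0, R)

The first 5 configurations are:
[q0]00010 ⊢ 1[q0]0010 ⊢ 11[q0]010 ⊢ 111[q0]10 ⊢ 1110[q0]0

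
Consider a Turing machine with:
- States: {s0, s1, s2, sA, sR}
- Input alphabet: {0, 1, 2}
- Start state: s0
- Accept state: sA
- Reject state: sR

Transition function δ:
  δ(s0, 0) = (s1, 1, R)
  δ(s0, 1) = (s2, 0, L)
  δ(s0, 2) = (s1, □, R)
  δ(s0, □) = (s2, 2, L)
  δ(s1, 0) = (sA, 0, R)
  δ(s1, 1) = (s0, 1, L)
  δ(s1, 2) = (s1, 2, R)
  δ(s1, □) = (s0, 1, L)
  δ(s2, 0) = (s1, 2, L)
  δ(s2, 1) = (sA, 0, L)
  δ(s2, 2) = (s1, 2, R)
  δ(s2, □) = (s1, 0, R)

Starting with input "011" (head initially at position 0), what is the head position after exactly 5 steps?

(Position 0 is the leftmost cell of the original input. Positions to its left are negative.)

Execution trace (head position shown):
Step 0: [s0]011  (head at position 0)
Step 1: move right → 1[s1]11  (head at position 1)
Step 2: move left → [s0]111  (head at position 0)
Step 3: move left → [s2]□011  (head at position -1)
Step 4: move right → 0[s1]011  (head at position 0)
Step 5: move right → 00[sA]11  (head at position 1)

After 5 steps, the head is at position 1.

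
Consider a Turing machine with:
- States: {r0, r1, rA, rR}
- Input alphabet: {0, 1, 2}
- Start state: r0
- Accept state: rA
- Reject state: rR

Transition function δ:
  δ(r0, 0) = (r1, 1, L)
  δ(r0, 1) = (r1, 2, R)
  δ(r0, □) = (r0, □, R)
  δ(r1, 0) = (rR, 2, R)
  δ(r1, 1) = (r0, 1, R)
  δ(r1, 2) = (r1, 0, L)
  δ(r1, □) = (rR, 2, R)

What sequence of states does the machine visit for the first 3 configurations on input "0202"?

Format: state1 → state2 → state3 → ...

Execution trace:
Initial: [r0]0202
Step 1: δ(r0, 0) = (r1, 1, L) → [r1]□1202
Step 2: δ(r1, □) = (rR, 2, R) → 2[rR]1202

The machine reaches the reject state rR and halts.

State sequence: r0 → r1 → rR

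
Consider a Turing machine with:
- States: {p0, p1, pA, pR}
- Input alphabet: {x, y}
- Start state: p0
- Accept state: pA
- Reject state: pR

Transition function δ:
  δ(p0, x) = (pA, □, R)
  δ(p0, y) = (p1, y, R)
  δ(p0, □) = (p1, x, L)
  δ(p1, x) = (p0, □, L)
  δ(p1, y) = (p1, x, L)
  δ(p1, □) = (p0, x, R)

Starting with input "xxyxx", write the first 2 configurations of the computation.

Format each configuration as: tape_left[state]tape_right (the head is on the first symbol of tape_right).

Transitions applied:
Step 1: δ(p0, x) = (pA, □, R)

The first 2 configurations are:
[p0]xxyxx ⊢ □[pA]xyxx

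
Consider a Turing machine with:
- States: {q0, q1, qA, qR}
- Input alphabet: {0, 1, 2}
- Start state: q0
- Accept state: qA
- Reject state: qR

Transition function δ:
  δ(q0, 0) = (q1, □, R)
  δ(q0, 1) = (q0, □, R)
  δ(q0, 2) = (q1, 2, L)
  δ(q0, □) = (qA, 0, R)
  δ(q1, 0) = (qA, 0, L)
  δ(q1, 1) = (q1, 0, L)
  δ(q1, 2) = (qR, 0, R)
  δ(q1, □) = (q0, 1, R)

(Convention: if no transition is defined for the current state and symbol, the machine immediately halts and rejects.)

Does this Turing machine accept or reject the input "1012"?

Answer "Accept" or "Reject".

Execution trace:
Initial: [q0]1012
Step 1: δ(q0, 1) = (q0, □, R) → □[q0]012
Step 2: δ(q0, 0) = (q1, □, R) → □□[q1]12
Step 3: δ(q1, 1) = (q1, 0, L) → □[q1]□02
Step 4: δ(q1, □) = (q0, 1, R) → □1[q0]02
Step 5: δ(q0, 0) = (q1, □, R) → □1□[q1]2
Step 6: δ(q1, 2) = (qR, 0, R) → □1□0[qR]□

The machine reaches the reject state qR and halts.

Answer: Reject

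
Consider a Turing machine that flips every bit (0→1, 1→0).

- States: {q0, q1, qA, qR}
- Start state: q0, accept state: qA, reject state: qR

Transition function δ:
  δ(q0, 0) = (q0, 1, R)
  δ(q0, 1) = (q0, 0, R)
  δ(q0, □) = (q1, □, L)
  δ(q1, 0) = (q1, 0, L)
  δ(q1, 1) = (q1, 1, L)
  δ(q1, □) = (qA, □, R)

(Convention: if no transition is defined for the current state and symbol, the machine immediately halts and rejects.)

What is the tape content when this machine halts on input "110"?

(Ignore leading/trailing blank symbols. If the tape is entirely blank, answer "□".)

Execution trace:
Initial: [q0]110
Step 1: δ(q0, 1) = (q0, 0, R) → 0[q0]10
Step 2: δ(q0, 1) = (q0, 0, R) → 00[q0]0
Step 3: δ(q0, 0) = (q0, 1, R) → 001[q0]□
Step 4: δ(q0, □) = (q1, □, L) → 00[q1]1□
Step 5: δ(q1, 1) = (q1, 1, L) → 0[q1]01□
Step 6: δ(q1, 0) = (q1, 0, L) → [q1]001□
Step 7: δ(q1, 0) = (q1, 0, L) → [q1]□001□
Step 8: δ(q1, □) = (qA, □, R) → □[qA]001□

The machine reaches the accept state qA and halts.

Final tape (ignoring leading/trailing blanks): 001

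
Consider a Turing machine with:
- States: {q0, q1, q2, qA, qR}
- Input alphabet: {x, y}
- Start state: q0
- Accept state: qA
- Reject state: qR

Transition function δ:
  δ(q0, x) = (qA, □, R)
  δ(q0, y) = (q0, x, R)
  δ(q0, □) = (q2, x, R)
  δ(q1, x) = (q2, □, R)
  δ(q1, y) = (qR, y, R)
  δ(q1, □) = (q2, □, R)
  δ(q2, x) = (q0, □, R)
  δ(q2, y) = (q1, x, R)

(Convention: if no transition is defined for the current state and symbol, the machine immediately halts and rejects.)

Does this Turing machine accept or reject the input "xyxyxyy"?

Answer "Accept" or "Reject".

Execution trace:
Initial: [q0]xyxyxyy
Step 1: δ(q0, x) = (qA, □, R) → □[qA]yxyxyy

The machine reaches the accept state qA and halts.

Answer: Accept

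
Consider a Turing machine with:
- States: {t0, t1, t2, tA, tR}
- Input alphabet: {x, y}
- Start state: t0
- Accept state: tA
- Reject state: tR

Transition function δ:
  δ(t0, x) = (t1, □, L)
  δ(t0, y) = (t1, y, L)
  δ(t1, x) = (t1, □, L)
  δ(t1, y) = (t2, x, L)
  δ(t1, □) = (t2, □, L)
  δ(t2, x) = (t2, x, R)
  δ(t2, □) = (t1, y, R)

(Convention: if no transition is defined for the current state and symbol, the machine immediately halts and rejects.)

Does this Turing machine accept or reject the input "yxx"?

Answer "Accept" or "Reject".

Execution trace:
Initial: [t0]yxx
Step 1: δ(t0, y) = (t1, y, L) → [t1]□yxx
Step 2: δ(t1, □) = (t2, □, L) → [t2]□□yxx
Step 3: δ(t2, □) = (t1, y, R) → y[t1]□yxx
Step 4: δ(t1, □) = (t2, □, L) → [t2]y□yxx

No transition is defined for δ(t2, y). By convention the machine halts and rejects.

Answer: Reject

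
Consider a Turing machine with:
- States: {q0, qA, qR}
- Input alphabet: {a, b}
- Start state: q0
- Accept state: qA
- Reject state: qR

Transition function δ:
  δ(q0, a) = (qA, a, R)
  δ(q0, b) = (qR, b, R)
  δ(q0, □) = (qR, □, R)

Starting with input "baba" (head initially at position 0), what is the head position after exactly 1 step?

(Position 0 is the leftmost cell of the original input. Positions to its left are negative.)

Execution trace (head position shown):
Step 0: [q0]baba  (head at position 0)
Step 1: move right → b[qR]aba  (head at position 1)

After 1 step, the head is at position 1.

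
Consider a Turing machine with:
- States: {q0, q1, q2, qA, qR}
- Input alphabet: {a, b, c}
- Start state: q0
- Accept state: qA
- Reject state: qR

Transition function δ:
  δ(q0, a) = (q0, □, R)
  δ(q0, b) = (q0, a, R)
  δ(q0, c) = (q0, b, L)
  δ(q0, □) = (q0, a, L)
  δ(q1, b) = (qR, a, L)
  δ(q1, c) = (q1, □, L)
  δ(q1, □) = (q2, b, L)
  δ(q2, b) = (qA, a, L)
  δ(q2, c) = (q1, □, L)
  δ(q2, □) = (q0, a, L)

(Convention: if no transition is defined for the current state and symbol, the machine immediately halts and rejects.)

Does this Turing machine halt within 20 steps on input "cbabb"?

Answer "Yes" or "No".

Execution trace:
Initial: [q0]cbabb
Step 1: δ(q0, c) = (q0, b, L) → [q0]□bbabb
Step 2: δ(q0, □) = (q0, a, L) → [q0]□abbabb
Step 3: δ(q0, □) = (q0, a, L) → [q0]□aabbabb
Step 4: δ(q0, □) = (q0, a, L) → [q0]□aaabbabb
Step 5: δ(q0, □) = (q0, a, L) → [q0]□aaaabbabb
Step 6: δ(q0, □) = (q0, a, L) → [q0]□aaaaabbabb
Step 7: δ(q0, □) = (q0, a, L) → [q0]□aaaaaabbabb
Step 8: δ(q0, □) = (q0, a, L) → [q0]□aaaaaaabbabb
Step 9: δ(q0, □) = (q0, a, L) → [q0]□aaaaaaaabbabb
Step 10: δ(q0, □) = (q0, a, L) → [q0]□aaaaaaaaabbabb
Step 11: δ(q0, □) = (q0, a, L) → [q0]□aaaaaaaaaabbabb
Step 12: δ(q0, □) = (q0, a, L) → [q0]□aaaaaaaaaaabbabb
Step 13: δ(q0, □) = (q0, a, L) → [q0]□aaaaaaaaaaaabbabb
Step 14: δ(q0, □) = (q0, a, L) → [q0]□aaaaaaaaaaaaabbabb
Step 15: δ(q0, □) = (q0, a, L) → [q0]□aaaaaaaaaaaaaabbabb
Step 16: δ(q0, □) = (q0, a, L) → [q0]□aaaaaaaaaaaaaaabbabb
Step 17: δ(q0, □) = (q0, a, L) → [q0]□aaaaaaaaaaaaaaaabbabb
Step 18: δ(q0, □) = (q0, a, L) → [q0]□aaaaaaaaaaaaaaaaabbabb
Step 19: δ(q0, □) = (q0, a, L) → [q0]□aaaaaaaaaaaaaaaaaabbabb
Step 20: δ(q0, □) = (q0, a, L) → [q0]□aaaaaaaaaaaaaaaaaaabbabb

The machine has not reached a halting state after 20 steps.
The machine did not halt within the 20-step bound.

Answer: No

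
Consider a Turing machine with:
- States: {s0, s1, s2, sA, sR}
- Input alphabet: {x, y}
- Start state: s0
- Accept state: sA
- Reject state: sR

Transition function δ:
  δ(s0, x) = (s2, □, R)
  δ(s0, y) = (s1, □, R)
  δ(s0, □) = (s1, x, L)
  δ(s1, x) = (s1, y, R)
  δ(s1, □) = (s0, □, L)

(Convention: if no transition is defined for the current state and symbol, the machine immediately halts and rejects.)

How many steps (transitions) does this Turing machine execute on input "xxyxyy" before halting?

Execution trace:
Initial: [s0]xxyxyy
Step 1: δ(s0, x) = (s2, □, R) → □[s2]xyxyy

No transition is defined for δ(s2, x). By convention the machine halts and rejects.

The machine executed 1 step before halting.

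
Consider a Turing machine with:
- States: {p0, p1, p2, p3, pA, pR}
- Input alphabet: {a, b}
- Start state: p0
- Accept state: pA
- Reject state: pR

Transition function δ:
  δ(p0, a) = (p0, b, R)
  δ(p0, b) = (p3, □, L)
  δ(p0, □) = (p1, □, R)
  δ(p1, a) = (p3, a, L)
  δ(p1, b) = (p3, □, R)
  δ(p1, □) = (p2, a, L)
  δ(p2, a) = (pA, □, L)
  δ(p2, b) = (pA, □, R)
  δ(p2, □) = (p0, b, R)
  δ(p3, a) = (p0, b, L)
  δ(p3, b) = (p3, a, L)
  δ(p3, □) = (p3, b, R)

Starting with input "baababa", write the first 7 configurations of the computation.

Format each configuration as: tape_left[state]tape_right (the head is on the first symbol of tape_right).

Transitions applied:
Step 1: δ(p0, b) = (p3, □, L)
Step 2: δ(p3, □) = (p3, b, R)
Step 3: δ(p3, □) = (p3, b, R)
Step 4: δ(p3, a) = (p0, b, L)
Step 5: δ(p0, b) = (p3, □, L)
Step 6: δ(p3, b) = (p3, a, L)

The first 7 configurations are:
[p0]baababa ⊢ [p3]□□aababa ⊢ b[p3]□aababa ⊢ bb[p3]aababa ⊢ b[p0]bbababa ⊢ [p3]b□bababa ⊢ [p3]□a□bababa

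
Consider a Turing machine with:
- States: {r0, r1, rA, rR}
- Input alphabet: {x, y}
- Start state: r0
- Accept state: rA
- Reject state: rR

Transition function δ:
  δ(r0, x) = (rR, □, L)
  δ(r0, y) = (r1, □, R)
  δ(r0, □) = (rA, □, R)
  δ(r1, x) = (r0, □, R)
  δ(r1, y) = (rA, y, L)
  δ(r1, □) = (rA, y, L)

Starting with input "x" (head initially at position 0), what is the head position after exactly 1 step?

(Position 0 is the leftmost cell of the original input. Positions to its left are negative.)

Execution trace (head position shown):
Step 0: [r0]x  (head at position 0)
Step 1: move left → [rR]□□  (head at position -1)

After 1 step, the head is at position -1.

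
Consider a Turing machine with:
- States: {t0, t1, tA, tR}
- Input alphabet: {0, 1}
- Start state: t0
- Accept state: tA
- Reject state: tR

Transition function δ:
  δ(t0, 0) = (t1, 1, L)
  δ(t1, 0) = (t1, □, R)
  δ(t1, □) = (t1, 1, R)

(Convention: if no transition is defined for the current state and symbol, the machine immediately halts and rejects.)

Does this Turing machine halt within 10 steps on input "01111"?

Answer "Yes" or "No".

Execution trace:
Initial: [t0]01111
Step 1: δ(t0, 0) = (t1, 1, L) → [t1]□11111
Step 2: δ(t1, □) = (t1, 1, R) → 1[t1]11111

No transition is defined for δ(t1, 1). By convention the machine halts and rejects.
The machine halted after 2 steps (within the 10-step bound).

Answer: Yes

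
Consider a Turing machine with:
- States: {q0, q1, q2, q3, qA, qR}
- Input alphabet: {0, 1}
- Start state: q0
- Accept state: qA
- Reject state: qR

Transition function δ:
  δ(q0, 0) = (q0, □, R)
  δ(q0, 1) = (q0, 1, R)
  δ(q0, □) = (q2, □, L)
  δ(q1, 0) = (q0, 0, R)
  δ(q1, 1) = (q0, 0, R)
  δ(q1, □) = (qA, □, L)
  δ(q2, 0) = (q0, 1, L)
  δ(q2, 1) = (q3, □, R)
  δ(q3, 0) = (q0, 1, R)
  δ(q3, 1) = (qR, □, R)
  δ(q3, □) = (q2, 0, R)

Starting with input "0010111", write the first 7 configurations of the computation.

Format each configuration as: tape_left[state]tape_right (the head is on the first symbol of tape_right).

Transitions applied:
Step 1: δ(q0, 0) = (q0, □, R)
Step 2: δ(q0, 0) = (q0, □, R)
Step 3: δ(q0, 1) = (q0, 1, R)
Step 4: δ(q0, 0) = (q0, □, R)
Step 5: δ(q0, 1) = (q0, 1, R)
Step 6: δ(q0, 1) = (q0, 1, R)

The first 7 configurations are:
[q0]0010111 ⊢ □[q0]010111 ⊢ □□[q0]10111 ⊢ □□1[q0]0111 ⊢ □□1□[q0]111 ⊢ □□1□1[q0]11 ⊢ □□1□11[q0]1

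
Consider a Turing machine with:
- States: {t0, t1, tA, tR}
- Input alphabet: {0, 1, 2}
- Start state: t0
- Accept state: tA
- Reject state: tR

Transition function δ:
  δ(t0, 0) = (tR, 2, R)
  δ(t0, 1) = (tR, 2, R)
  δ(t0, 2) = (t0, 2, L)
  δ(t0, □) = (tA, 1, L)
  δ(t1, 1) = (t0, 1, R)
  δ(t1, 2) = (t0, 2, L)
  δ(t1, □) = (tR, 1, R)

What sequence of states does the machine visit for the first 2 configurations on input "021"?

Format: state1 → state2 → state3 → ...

Execution trace:
Initial: [t0]021
Step 1: δ(t0, 0) = (tR, 2, R) → 2[tR]21

The machine reaches the reject state tR and halts.

State sequence: t0 → tR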